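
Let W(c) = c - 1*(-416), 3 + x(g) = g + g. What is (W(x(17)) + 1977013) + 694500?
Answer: 2671960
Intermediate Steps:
x(g) = -3 + 2*g (x(g) = -3 + (g + g) = -3 + 2*g)
W(c) = 416 + c (W(c) = c + 416 = 416 + c)
(W(x(17)) + 1977013) + 694500 = ((416 + (-3 + 2*17)) + 1977013) + 694500 = ((416 + (-3 + 34)) + 1977013) + 694500 = ((416 + 31) + 1977013) + 694500 = (447 + 1977013) + 694500 = 1977460 + 694500 = 2671960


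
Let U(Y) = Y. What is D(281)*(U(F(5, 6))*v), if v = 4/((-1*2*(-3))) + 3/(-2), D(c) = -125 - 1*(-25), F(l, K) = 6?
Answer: 500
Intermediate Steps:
D(c) = -100 (D(c) = -125 + 25 = -100)
v = -⅚ (v = 4/((-2*(-3))) + 3*(-½) = 4/6 - 3/2 = 4*(⅙) - 3/2 = ⅔ - 3/2 = -⅚ ≈ -0.83333)
D(281)*(U(F(5, 6))*v) = -600*(-5)/6 = -100*(-5) = 500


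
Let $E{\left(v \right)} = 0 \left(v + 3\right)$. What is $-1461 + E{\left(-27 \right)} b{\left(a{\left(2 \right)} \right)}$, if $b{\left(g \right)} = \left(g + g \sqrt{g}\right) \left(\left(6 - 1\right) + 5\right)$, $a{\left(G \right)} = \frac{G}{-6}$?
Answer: $-1461$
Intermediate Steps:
$a{\left(G \right)} = - \frac{G}{6}$ ($a{\left(G \right)} = G \left(- \frac{1}{6}\right) = - \frac{G}{6}$)
$b{\left(g \right)} = 10 g + 10 g^{\frac{3}{2}}$ ($b{\left(g \right)} = \left(g + g^{\frac{3}{2}}\right) \left(5 + 5\right) = \left(g + g^{\frac{3}{2}}\right) 10 = 10 g + 10 g^{\frac{3}{2}}$)
$E{\left(v \right)} = 0$ ($E{\left(v \right)} = 0 \left(3 + v\right) = 0$)
$-1461 + E{\left(-27 \right)} b{\left(a{\left(2 \right)} \right)} = -1461 + 0 \left(10 \left(\left(- \frac{1}{6}\right) 2\right) + 10 \left(\left(- \frac{1}{6}\right) 2\right)^{\frac{3}{2}}\right) = -1461 + 0 \left(10 \left(- \frac{1}{3}\right) + 10 \left(- \frac{1}{3}\right)^{\frac{3}{2}}\right) = -1461 + 0 \left(- \frac{10}{3} + 10 \left(- \frac{i \sqrt{3}}{9}\right)\right) = -1461 + 0 \left(- \frac{10}{3} - \frac{10 i \sqrt{3}}{9}\right) = -1461 + 0 = -1461$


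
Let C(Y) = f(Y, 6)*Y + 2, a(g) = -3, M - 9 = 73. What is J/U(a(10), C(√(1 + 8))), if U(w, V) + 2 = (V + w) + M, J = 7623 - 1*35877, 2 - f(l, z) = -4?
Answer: -28254/97 ≈ -291.28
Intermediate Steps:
M = 82 (M = 9 + 73 = 82)
f(l, z) = 6 (f(l, z) = 2 - 1*(-4) = 2 + 4 = 6)
C(Y) = 2 + 6*Y (C(Y) = 6*Y + 2 = 2 + 6*Y)
J = -28254 (J = 7623 - 35877 = -28254)
U(w, V) = 80 + V + w (U(w, V) = -2 + ((V + w) + 82) = -2 + (82 + V + w) = 80 + V + w)
J/U(a(10), C(√(1 + 8))) = -28254/(80 + (2 + 6*√(1 + 8)) - 3) = -28254/(80 + (2 + 6*√9) - 3) = -28254/(80 + (2 + 6*3) - 3) = -28254/(80 + (2 + 18) - 3) = -28254/(80 + 20 - 3) = -28254/97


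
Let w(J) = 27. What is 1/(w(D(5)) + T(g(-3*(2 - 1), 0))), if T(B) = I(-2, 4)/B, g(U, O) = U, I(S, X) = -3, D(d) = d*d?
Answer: 1/28 ≈ 0.035714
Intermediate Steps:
D(d) = d**2
T(B) = -3/B
1/(w(D(5)) + T(g(-3*(2 - 1), 0))) = 1/(27 - 3*(-1/(3*(2 - 1)))) = 1/(27 - 3/((-3*1))) = 1/(27 - 3/(-3)) = 1/(27 - 3*(-1/3)) = 1/(27 + 1) = 1/28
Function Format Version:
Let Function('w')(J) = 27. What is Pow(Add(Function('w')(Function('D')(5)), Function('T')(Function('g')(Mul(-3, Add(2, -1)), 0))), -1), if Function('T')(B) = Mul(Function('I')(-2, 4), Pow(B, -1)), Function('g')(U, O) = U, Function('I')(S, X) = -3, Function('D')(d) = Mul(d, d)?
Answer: Rational(1, 28) ≈ 0.035714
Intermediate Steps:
Function('D')(d) = Pow(d, 2)
Function('T')(B) = Mul(-3, Pow(B, -1))
Pow(Add(Function('w')(Function('D')(5)), Function('T')(Function('g')(Mul(-3, Add(2, -1)), 0))), -1) = Pow(Add(27, Mul(-3, Pow(Mul(-3, Add(2, -1)), -1))), -1) = Pow(Add(27, Mul(-3, Pow(Mul(-3, 1), -1))), -1) = Pow(Add(27, Mul(-3, Pow(-3, -1))), -1) = Pow(Add(27, Mul(-3, Rational(-1, 3))), -1) = Pow(Add(27, 1), -1) = Pow(28, -1) = Rational(1, 28)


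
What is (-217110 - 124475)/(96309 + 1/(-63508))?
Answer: -21693380180/6116391971 ≈ -3.5468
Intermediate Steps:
(-217110 - 124475)/(96309 + 1/(-63508)) = -341585/(96309 - 1/63508) = -341585/6116391971/63508 = -341585*63508/6116391971 = -21693380180/6116391971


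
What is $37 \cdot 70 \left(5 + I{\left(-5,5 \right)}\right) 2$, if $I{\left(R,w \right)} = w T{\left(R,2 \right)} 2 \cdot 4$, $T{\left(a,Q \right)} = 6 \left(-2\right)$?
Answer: $-2460500$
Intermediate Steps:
$T{\left(a,Q \right)} = -12$
$I{\left(R,w \right)} = - 96 w$ ($I{\left(R,w \right)} = w \left(-12\right) 2 \cdot 4 = - 12 w 2 \cdot 4 = - 24 w 4 = - 96 w$)
$37 \cdot 70 \left(5 + I{\left(-5,5 \right)}\right) 2 = 37 \cdot 70 \left(5 - 480\right) 2 = 2590 \left(5 - 480\right) 2 = 2590 \left(\left(-475\right) 2\right) = 2590 \left(-950\right) = -2460500$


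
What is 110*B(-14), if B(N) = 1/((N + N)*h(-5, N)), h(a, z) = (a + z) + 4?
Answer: 11/42 ≈ 0.26190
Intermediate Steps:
h(a, z) = 4 + a + z
B(N) = 1/(2*N*(-1 + N)) (B(N) = 1/((N + N)*(4 - 5 + N)) = 1/(((2*N))*(-1 + N)) = (1/(2*N))/(-1 + N) = 1/(2*N*(-1 + N)))
110*B(-14) = 110*((1/2)/(-14*(-1 - 14))) = 110*((1/2)*(-1/14)/(-15)) = 110*((1/2)*(-1/14)*(-1/15)) = 110*(1/420) = 11/42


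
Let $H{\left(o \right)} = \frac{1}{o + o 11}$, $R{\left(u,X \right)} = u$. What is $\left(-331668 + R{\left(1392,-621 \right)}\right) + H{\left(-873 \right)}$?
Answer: $- \frac{3459971377}{10476} \approx -3.3028 \cdot 10^{5}$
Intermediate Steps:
$H{\left(o \right)} = \frac{1}{12 o}$ ($H{\left(o \right)} = \frac{1}{o + 11 o} = \frac{1}{12 o}$)
$\left(-331668 + R{\left(1392,-621 \right)}\right) + H{\left(-873 \right)} = \left(-331668 + 1392\right) + \frac{1}{12 \left(-873\right)} = -330276 + \frac{1}{12} \left(- \frac{1}{873}\right) = -330276 - \frac{1}{10476} = - \frac{3459971377}{10476}$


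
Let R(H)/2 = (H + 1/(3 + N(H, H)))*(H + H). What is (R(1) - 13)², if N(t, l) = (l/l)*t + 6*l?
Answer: 1849/25 ≈ 73.960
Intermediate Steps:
N(t, l) = t + 6*l (N(t, l) = 1*t + 6*l = t + 6*l)
R(H) = 4*H*(H + 1/(3 + 7*H)) (R(H) = 2*((H + 1/(3 + (H + 6*H)))*(H + H)) = 2*((H + 1/(3 + 7*H))*(2*H)) = 2*(2*H*(H + 1/(3 + 7*H))) = 4*H*(H + 1/(3 + 7*H)))
(R(1) - 13)² = (4*1*(1 + 3*1 + 7*1²)/(3 + 7*1) - 13)² = (4*1*(1 + 3 + 7*1)/(3 + 7) - 13)² = (4*1*(1 + 3 + 7)/10 - 13)² = (4*1*(⅒)*11 - 13)² = (22/5 - 13)² = (-43/5)² = 1849/25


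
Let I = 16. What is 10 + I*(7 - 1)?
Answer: 106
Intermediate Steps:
10 + I*(7 - 1) = 10 + 16*(7 - 1) = 10 + 16*6 = 10 + 96 = 106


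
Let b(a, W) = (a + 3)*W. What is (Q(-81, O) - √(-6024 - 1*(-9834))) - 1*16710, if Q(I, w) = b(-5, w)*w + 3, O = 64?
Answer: -24899 - √3810 ≈ -24961.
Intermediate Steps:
b(a, W) = W*(3 + a) (b(a, W) = (3 + a)*W = W*(3 + a))
Q(I, w) = 3 - 2*w² (Q(I, w) = (w*(3 - 5))*w + 3 = (w*(-2))*w + 3 = (-2*w)*w + 3 = -2*w² + 3 = 3 - 2*w²)
(Q(-81, O) - √(-6024 - 1*(-9834))) - 1*16710 = ((3 - 2*64²) - √(-6024 - 1*(-9834))) - 1*16710 = ((3 - 2*4096) - √(-6024 + 9834)) - 16710 = ((3 - 8192) - √3810) - 16710 = (-8189 - √3810) - 16710 = -24899 - √3810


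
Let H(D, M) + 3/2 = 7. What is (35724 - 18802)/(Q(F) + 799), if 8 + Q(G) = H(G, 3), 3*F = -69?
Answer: 33844/1593 ≈ 21.245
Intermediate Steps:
H(D, M) = 11/2 (H(D, M) = -3/2 + 7 = 11/2)
F = -23 (F = (⅓)*(-69) = -23)
Q(G) = -5/2 (Q(G) = -8 + 11/2 = -5/2)
(35724 - 18802)/(Q(F) + 799) = (35724 - 18802)/(-5/2 + 799) = 16922/(1593/2) = 16922*(2/1593) = 33844/1593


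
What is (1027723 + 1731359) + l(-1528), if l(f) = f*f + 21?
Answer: 5093887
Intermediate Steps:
l(f) = 21 + f² (l(f) = f² + 21 = 21 + f²)
(1027723 + 1731359) + l(-1528) = (1027723 + 1731359) + (21 + (-1528)²) = 2759082 + (21 + 2334784) = 2759082 + 2334805 = 5093887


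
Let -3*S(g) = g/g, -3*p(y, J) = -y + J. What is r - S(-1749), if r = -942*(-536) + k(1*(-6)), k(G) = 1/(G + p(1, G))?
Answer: 16662098/33 ≈ 5.0491e+5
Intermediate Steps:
p(y, J) = -J/3 + y/3 (p(y, J) = -(-y + J)/3 = -(J - y)/3 = -J/3 + y/3)
S(g) = -⅓ (S(g) = -g/(3*g) = -⅓*1 = -⅓)
k(G) = 1/(⅓ + 2*G/3) (k(G) = 1/(G + (-G/3 + (⅓)*1)) = 1/(G + (-G/3 + ⅓)) = 1/(G + (⅓ - G/3)) = 1/(⅓ + 2*G/3))
r = 5554029/11 (r = -942*(-536) + 3/(1 + 2*(1*(-6))) = 504912 + 3/(1 + 2*(-6)) = 504912 + 3/(1 - 12) = 504912 + 3/(-11) = 504912 + 3*(-1/11) = 504912 - 3/11 = 5554029/11 ≈ 5.0491e+5)
r - S(-1749) = 5554029/11 - 1*(-⅓) = 5554029/11 + ⅓ = 16662098/33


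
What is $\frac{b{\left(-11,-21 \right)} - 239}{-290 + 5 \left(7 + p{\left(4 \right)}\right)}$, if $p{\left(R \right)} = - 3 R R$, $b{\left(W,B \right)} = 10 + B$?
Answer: $\frac{50}{99} \approx 0.50505$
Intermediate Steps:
$p{\left(R \right)} = - 3 R^{2}$
$\frac{b{\left(-11,-21 \right)} - 239}{-290 + 5 \left(7 + p{\left(4 \right)}\right)} = \frac{\left(10 - 21\right) - 239}{-290 + 5 \left(7 - 3 \cdot 4^{2}\right)} = \frac{-11 - 239}{-290 + 5 \left(7 - 48\right)} = - \frac{250}{-290 + 5 \left(7 - 48\right)} = - \frac{250}{-290 + 5 \left(-41\right)} = - \frac{250}{-290 - 205} = - \frac{250}{-495} = \left(-250\right) \left(- \frac{1}{495}\right) = \frac{50}{99}$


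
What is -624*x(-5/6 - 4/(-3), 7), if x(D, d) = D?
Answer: -312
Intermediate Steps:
-624*x(-5/6 - 4/(-3), 7) = -624*(-5/6 - 4/(-3)) = -624*(-5*⅙ - 4*(-⅓)) = -624*(-⅚ + 4/3) = -624*½ = -312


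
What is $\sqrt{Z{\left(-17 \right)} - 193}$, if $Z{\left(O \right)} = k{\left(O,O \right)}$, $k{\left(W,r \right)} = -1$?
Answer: $i \sqrt{194} \approx 13.928 i$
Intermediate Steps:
$Z{\left(O \right)} = -1$
$\sqrt{Z{\left(-17 \right)} - 193} = \sqrt{-1 - 193} = \sqrt{-194} = i \sqrt{194}$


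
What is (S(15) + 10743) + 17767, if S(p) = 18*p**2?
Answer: 32560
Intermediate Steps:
(S(15) + 10743) + 17767 = (18*15**2 + 10743) + 17767 = (18*225 + 10743) + 17767 = (4050 + 10743) + 17767 = 14793 + 17767 = 32560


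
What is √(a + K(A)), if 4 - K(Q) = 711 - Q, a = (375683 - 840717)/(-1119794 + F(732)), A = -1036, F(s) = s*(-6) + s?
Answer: 2*I*√137462691947797/561727 ≈ 41.744*I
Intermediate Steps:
F(s) = -5*s (F(s) = -6*s + s = -5*s)
a = 232517/561727 (a = (375683 - 840717)/(-1119794 - 5*732) = -465034/(-1119794 - 3660) = -465034/(-1123454) = -465034*(-1/1123454) = 232517/561727 ≈ 0.41393)
K(Q) = -707 + Q (K(Q) = 4 - (711 - Q) = 4 + (-711 + Q) = -707 + Q)
√(a + K(A)) = √(232517/561727 + (-707 - 1036)) = √(232517/561727 - 1743) = √(-978857644/561727) = 2*I*√137462691947797/561727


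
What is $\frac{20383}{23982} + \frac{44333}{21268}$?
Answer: $\frac{748349825}{255024588} \approx 2.9344$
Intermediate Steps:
$\frac{20383}{23982} + \frac{44333}{21268} = \frac{748349825}{255024588}$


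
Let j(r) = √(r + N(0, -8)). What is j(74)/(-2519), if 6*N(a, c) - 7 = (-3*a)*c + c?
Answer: -√2658/15114 ≈ -0.0034111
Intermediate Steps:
N(a, c) = 7/6 + c/6 - a*c/2 (N(a, c) = 7/6 + ((-3*a)*c + c)/6 = 7/6 + (-3*a*c + c)/6 = 7/6 + (c - 3*a*c)/6 = 7/6 + (c/6 - a*c/2) = 7/6 + c/6 - a*c/2)
j(r) = √(-⅙ + r) (j(r) = √(r + (7/6 + (⅙)*(-8) - ½*0*(-8))) = √(r + (7/6 - 4/3 + 0)) = √(r - ⅙) = √(-⅙ + r))
j(74)/(-2519) = (√(-6 + 36*74)/6)/(-2519) = (√(-6 + 2664)/6)*(-1/2519) = (√2658/6)*(-1/2519) = -√2658/15114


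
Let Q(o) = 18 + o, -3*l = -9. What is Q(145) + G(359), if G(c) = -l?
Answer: 160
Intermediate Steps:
l = 3 (l = -1/3*(-9) = 3)
G(c) = -3 (G(c) = -1*3 = -3)
Q(145) + G(359) = (18 + 145) - 3 = 163 - 3 = 160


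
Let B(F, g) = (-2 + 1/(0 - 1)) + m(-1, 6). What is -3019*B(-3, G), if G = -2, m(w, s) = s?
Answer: -9057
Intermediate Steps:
B(F, g) = 3 (B(F, g) = (-2 + 1/(0 - 1)) + 6 = (-2 + 1/(-1)) + 6 = (-2 - 1) + 6 = -3 + 6 = 3)
-3019*B(-3, G) = -3019*3 = -9057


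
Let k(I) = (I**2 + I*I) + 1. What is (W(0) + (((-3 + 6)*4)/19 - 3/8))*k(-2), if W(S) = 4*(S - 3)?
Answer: -16065/152 ≈ -105.69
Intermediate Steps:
k(I) = 1 + 2*I**2 (k(I) = (I**2 + I**2) + 1 = 2*I**2 + 1 = 1 + 2*I**2)
W(S) = -12 + 4*S (W(S) = 4*(-3 + S) = -12 + 4*S)
(W(0) + (((-3 + 6)*4)/19 - 3/8))*k(-2) = ((-12 + 4*0) + (((-3 + 6)*4)/19 - 3/8))*(1 + 2*(-2)**2) = ((-12 + 0) + ((3*4)*(1/19) - 3*1/8))*(1 + 2*4) = (-12 + (12*(1/19) - 3/8))*(1 + 8) = (-12 + (12/19 - 3/8))*9 = (-12 + 39/152)*9 = -1785/152*9 = -16065/152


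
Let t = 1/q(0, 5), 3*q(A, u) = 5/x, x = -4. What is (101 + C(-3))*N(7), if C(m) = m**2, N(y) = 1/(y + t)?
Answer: 550/23 ≈ 23.913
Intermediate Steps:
q(A, u) = -5/12 (q(A, u) = (5/(-4))/3 = (5*(-1/4))/3 = (1/3)*(-5/4) = -5/12)
t = -12/5 (t = 1/(-5/12) = -12/5 ≈ -2.4000)
N(y) = 1/(-12/5 + y) (N(y) = 1/(y - 12/5) = 1/(-12/5 + y))
(101 + C(-3))*N(7) = (101 + (-3)**2)*(5/(-12 + 5*7)) = (101 + 9)*(5/(-12 + 35)) = 110*(5/23) = 550/23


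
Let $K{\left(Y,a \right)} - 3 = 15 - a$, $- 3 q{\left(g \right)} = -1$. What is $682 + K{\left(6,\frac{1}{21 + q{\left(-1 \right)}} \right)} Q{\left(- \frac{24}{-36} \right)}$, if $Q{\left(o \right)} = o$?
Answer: $\frac{22207}{32} \approx 693.97$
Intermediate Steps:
$q{\left(g \right)} = \frac{1}{3}$ ($q{\left(g \right)} = \left(- \frac{1}{3}\right) \left(-1\right) = \frac{1}{3}$)
$K{\left(Y,a \right)} = 18 - a$ ($K{\left(Y,a \right)} = 3 - \left(-15 + a\right) = 18 - a$)
$682 + K{\left(6,\frac{1}{21 + q{\left(-1 \right)}} \right)} Q{\left(- \frac{24}{-36} \right)} = 682 + \left(18 - \frac{1}{21 + \frac{1}{3}}\right) \left(- \frac{24}{-36}\right) = 682 + \left(18 - \frac{1}{\frac{64}{3}}\right) \left(\left(-24\right) \left(- \frac{1}{36}\right)\right) = 682 + \left(18 - \frac{3}{64}\right) \frac{2}{3} = 682 + \frac{1149}{64} \cdot \frac{2}{3} = 682 + \frac{383}{32} = \frac{22207}{32}$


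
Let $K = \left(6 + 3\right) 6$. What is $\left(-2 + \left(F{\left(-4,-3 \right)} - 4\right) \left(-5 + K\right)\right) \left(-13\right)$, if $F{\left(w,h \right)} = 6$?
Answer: $-1248$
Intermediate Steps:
$K = 54$ ($K = 9 \cdot 6 = 54$)
$\left(-2 + \left(F{\left(-4,-3 \right)} - 4\right) \left(-5 + K\right)\right) \left(-13\right) = \left(-2 + \left(6 - 4\right) \left(-5 + 54\right)\right) \left(-13\right) = \left(-2 + 2 \cdot 49\right) \left(-13\right) = \left(-2 + 98\right) \left(-13\right) = 96 \left(-13\right) = -1248$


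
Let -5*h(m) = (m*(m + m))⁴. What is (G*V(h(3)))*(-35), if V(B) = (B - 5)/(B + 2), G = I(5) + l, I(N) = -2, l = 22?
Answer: -36750350/52483 ≈ -700.23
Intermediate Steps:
h(m) = -16*m⁸/5 (h(m) = -m⁴*(m + m)⁴/5 = -16*m⁸/5)
G = 20 (G = -2 + 22 = 20)
V(B) = (-5 + B)/(2 + B)
(G*V(h(3)))*(-35) = (20*((-5 - 16/5*3⁸)/(2 - 16/5*3⁸)))*(-35) = (20*((-5 - 16/5*6561)/(2 - 16/5*6561)))*(-35) = (20*((-5 - 104976/5)/(2 - 104976/5)))*(-35) = (20*(-105001/5/(-104966/5)))*(-35) = (20*(-5/104966*(-105001/5)))*(-35) = (20*(105001/104966))*(-35) = (1050010/52483)*(-35) = -36750350/52483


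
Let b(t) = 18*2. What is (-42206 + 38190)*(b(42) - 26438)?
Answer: 106030432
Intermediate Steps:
b(t) = 36
(-42206 + 38190)*(b(42) - 26438) = (-42206 + 38190)*(36 - 26438) = -4016*(-26402) = 106030432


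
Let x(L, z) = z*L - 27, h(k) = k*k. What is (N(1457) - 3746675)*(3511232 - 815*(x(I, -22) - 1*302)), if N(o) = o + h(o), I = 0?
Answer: -6131527860423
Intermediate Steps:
h(k) = k²
x(L, z) = -27 + L*z (x(L, z) = L*z - 27 = -27 + L*z)
N(o) = o + o²
(N(1457) - 3746675)*(3511232 - 815*(x(I, -22) - 1*302)) = (1457*(1 + 1457) - 3746675)*(3511232 - 815*((-27 + 0*(-22)) - 1*302)) = (1457*1458 - 3746675)*(3511232 - 815*((-27 + 0) - 302)) = (2124306 - 3746675)*(3511232 - 815*(-27 - 302)) = -1622369*(3511232 - 815*(-329)) = -1622369*(3511232 + 268135) = -1622369*3779367 = -6131527860423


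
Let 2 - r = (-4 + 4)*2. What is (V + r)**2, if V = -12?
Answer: 100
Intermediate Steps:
r = 2 (r = 2 - (-4 + 4)*2 = 2 - 0*2 = 2 - 1*0 = 2 + 0 = 2)
(V + r)**2 = (-12 + 2)**2 = (-10)**2 = 100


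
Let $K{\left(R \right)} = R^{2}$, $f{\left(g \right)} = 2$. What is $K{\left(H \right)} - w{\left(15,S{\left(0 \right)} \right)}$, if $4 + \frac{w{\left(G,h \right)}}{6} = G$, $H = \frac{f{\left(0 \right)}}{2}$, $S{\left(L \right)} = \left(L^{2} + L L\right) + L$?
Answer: $-65$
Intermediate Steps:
$S{\left(L \right)} = L + 2 L^{2}$ ($S{\left(L \right)} = \left(L^{2} + L^{2}\right) + L = 2 L^{2} + L = L + 2 L^{2}$)
$H = 1$ ($H = \frac{2}{2} = 2 \cdot \frac{1}{2} = 1$)
$w{\left(G,h \right)} = -24 + 6 G$
$K{\left(H \right)} - w{\left(15,S{\left(0 \right)} \right)} = 1^{2} - \left(-24 + 6 \cdot 15\right) = 1 - \left(-24 + 90\right) = 1 - 66 = -65$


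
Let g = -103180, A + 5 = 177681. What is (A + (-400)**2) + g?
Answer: 234496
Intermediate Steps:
A = 177676 (A = -5 + 177681 = 177676)
(A + (-400)**2) + g = (177676 + (-400)**2) - 103180 = (177676 + 160000) - 103180 = 337676 - 103180 = 234496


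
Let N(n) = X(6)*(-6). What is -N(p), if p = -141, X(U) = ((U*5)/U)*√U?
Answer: 30*√6 ≈ 73.485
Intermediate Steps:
X(U) = 5*√U (X(U) = ((5*U)/U)*√U = 5*√U)
N(n) = -30*√6 (N(n) = (5*√6)*(-6) = -30*√6)
-N(p) = -(-30)*√6 = 30*√6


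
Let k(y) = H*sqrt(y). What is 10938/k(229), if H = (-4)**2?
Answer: 5469*sqrt(229)/1832 ≈ 45.175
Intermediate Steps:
H = 16
k(y) = 16*sqrt(y)
10938/k(229) = 10938/((16*sqrt(229))) = 10938*(sqrt(229)/3664) = 5469*sqrt(229)/1832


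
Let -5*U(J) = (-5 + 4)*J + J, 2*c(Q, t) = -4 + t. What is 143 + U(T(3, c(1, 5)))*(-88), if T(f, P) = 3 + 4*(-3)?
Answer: 143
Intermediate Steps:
c(Q, t) = -2 + t/2 (c(Q, t) = (-4 + t)/2 = -2 + t/2)
T(f, P) = -9 (T(f, P) = 3 - 12 = -9)
U(J) = 0 (U(J) = -((-5 + 4)*J + J)/5 = -(-J + J)/5 = -1/5*0 = 0)
143 + U(T(3, c(1, 5)))*(-88) = 143 + 0*(-88) = 143 + 0 = 143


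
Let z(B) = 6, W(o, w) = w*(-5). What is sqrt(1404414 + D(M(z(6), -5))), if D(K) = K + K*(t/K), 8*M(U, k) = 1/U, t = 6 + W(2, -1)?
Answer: sqrt(202237203)/12 ≈ 1185.1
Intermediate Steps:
W(o, w) = -5*w
t = 11 (t = 6 - 5*(-1) = 6 + 5 = 11)
M(U, k) = 1/(8*U)
D(K) = 11 + K (D(K) = K + K*(11/K) = K + 11 = 11 + K)
sqrt(1404414 + D(M(z(6), -5))) = sqrt(1404414 + (11 + (1/8)/6)) = sqrt(1404414 + (11 + (1/8)*(1/6))) = sqrt(1404414 + (11 + 1/48)) = sqrt(1404414 + 529/48) = sqrt(67412401/48) = sqrt(202237203)/12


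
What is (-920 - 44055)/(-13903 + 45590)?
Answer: -44975/31687 ≈ -1.4194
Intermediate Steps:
(-920 - 44055)/(-13903 + 45590) = -44975/31687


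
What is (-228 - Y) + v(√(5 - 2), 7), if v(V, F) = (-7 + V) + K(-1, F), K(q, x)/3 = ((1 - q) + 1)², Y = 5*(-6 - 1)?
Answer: -173 + √3 ≈ -171.27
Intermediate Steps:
Y = -35 (Y = 5*(-7) = -35)
K(q, x) = 3*(2 - q)² (K(q, x) = 3*((1 - q) + 1)² = 3*(2 - q)²)
v(V, F) = 20 + V (v(V, F) = (-7 + V) + 3*(-2 - 1)² = (-7 + V) + 3*(-3)² = (-7 + V) + 3*9 = (-7 + V) + 27 = 20 + V)
(-228 - Y) + v(√(5 - 2), 7) = (-228 - 1*(-35)) + (20 + √(5 - 2)) = (-228 + 35) + (20 + √3) = -193 + (20 + √3) = -173 + √3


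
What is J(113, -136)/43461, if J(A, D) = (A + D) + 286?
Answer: 263/43461 ≈ 0.0060514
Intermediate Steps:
J(A, D) = 286 + A + D
J(113, -136)/43461 = (286 + 113 - 136)/43461 = 263*(1/43461) = 263/43461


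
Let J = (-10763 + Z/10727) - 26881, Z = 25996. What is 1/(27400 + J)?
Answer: -10727/109861392 ≈ -9.7641e-5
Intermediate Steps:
J = -403781192/10727 (J = (-10763 + 25996/10727) - 26881 = -115428705/10727 - 26881 = -403781192/10727 ≈ -37642.)
1/(27400 + J) = 1/(27400 - 403781192/10727) = 1/(-109861392/10727) = -10727/109861392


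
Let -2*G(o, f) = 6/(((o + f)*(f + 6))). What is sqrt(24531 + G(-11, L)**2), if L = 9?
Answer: sqrt(2453101)/10 ≈ 156.62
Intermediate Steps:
G(o, f) = -3/((6 + f)*(f + o)) (G(o, f) = -3/((o + f)*(f + 6)) = -3/((f + o)*(6 + f)) = -3/((6 + f)*(f + o)))
sqrt(24531 + G(-11, L)**2) = sqrt(24531 + (-3/(9**2 + 6*9 + 6*(-11) + 9*(-11)))**2) = sqrt(24531 + (-3/(81 + 54 - 66 - 99))**2) = sqrt(24531 + (-3/(-30))**2) = sqrt(24531 + (-3*(-1/30))**2) = sqrt(24531 + (1/10)**2) = sqrt(24531 + 1/100) = sqrt(2453101/100) = sqrt(2453101)/10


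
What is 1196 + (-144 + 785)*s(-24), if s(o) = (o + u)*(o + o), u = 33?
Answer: -275716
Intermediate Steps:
s(o) = 2*o*(33 + o) (s(o) = (o + 33)*(o + o) = (33 + o)*(2*o) = 2*o*(33 + o))
1196 + (-144 + 785)*s(-24) = 1196 + (-144 + 785)*(2*(-24)*(33 - 24)) = 1196 + 641*(2*(-24)*9) = 1196 + 641*(-432) = 1196 - 276912 = -275716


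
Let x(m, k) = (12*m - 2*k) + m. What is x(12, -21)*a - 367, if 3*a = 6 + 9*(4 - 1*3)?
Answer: 623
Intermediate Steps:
x(m, k) = -2*k + 13*m (x(m, k) = (-2*k + 12*m) + m = -2*k + 13*m)
a = 5 (a = (6 + 9*(4 - 1*3))/3 = (6 + 9*(4 - 3))/3 = (6 + 9*1)/3 = (6 + 9)/3 = (⅓)*15 = 5)
x(12, -21)*a - 367 = (-2*(-21) + 13*12)*5 - 367 = (42 + 156)*5 - 367 = 198*5 - 367 = 990 - 367 = 623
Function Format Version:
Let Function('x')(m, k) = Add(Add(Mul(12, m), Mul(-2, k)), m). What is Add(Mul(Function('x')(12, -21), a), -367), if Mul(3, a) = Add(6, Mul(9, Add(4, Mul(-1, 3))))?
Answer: 623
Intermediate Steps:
Function('x')(m, k) = Add(Mul(-2, k), Mul(13, m)) (Function('x')(m, k) = Add(Add(Mul(-2, k), Mul(12, m)), m) = Add(Mul(-2, k), Mul(13, m)))
a = 5 (a = Mul(Rational(1, 3), Add(6, Mul(9, Add(4, Mul(-1, 3))))) = Mul(Rational(1, 3), Add(6, Mul(9, Add(4, -3)))) = Mul(Rational(1, 3), Add(6, Mul(9, 1))) = Mul(Rational(1, 3), Add(6, 9)) = Mul(Rational(1, 3), 15) = 5)
Add(Mul(Function('x')(12, -21), a), -367) = Add(Mul(Add(Mul(-2, -21), Mul(13, 12)), 5), -367) = Add(Mul(Add(42, 156), 5), -367) = Add(Mul(198, 5), -367) = Add(990, -367) = 623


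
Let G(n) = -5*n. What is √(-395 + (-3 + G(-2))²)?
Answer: I*√346 ≈ 18.601*I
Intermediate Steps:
√(-395 + (-3 + G(-2))²) = √(-395 + (-3 - 5*(-2))²) = √(-395 + (-3 + 10)²) = √(-395 + 7²) = √(-395 + 49) = √(-346) = I*√346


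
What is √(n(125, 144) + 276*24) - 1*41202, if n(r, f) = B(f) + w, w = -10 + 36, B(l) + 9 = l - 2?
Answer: -41202 + √6783 ≈ -41120.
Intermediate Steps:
B(l) = -11 + l (B(l) = -9 + (l - 2) = -9 + (-2 + l) = -11 + l)
w = 26
n(r, f) = 15 + f (n(r, f) = (-11 + f) + 26 = 15 + f)
√(n(125, 144) + 276*24) - 1*41202 = √((15 + 144) + 276*24) - 1*41202 = √(159 + 6624) - 41202 = √6783 - 41202 = -41202 + √6783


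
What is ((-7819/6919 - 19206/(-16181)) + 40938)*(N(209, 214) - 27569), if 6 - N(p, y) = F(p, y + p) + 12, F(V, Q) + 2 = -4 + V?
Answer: -680824664179558/598697 ≈ -1.1372e+9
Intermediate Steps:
F(V, Q) = -6 + V (F(V, Q) = -2 + (-4 + V) = -6 + V)
N(p, y) = -p (N(p, y) = 6 - ((-6 + p) + 12) = 6 - (6 + p) = 6 + (-6 - p) = -p)
((-7819/6919 - 19206/(-16181)) + 40938)*(N(209, 214) - 27569) = ((-7819/6919 - 19206/(-16181)) + 40938)*(-1*209 - 27569) = ((-7819*1/6919 - 19206*(-1/16181)) + 40938)*(-209 - 27569) = ((-7819/6919 + 1746/1471) + 40938)*(-27778) = (578825/10177849 + 40938)*(-27778) = (416661361187/10177849)*(-27778) = -680824664179558/598697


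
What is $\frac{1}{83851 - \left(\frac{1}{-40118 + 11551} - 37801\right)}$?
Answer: $\frac{28567}{3475232685} \approx 8.2202 \cdot 10^{-6}$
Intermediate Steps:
$\frac{1}{83851 - \left(\frac{1}{-40118 + 11551} - 37801\right)} = \frac{1}{83851 - \left(\frac{1}{-28567} - 37801\right)} = \frac{1}{83851 - \left(- \frac{1}{28567} - 37801\right)} = \frac{1}{83851 - - \frac{1079861168}{28567}} = \frac{1}{83851 + \frac{1079861168}{28567}} = \frac{1}{\frac{3475232685}{28567}} = \frac{28567}{3475232685}$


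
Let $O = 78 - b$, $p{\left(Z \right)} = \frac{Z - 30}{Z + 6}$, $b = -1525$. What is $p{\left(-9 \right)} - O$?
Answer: $-1590$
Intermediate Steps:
$p{\left(Z \right)} = \frac{-30 + Z}{6 + Z}$
$O = 1603$ ($O = 78 - -1525 = 78 + 1525 = 1603$)
$p{\left(-9 \right)} - O = \frac{-30 - 9}{6 - 9} - 1603 = \frac{1}{-3} \left(-39\right) - 1603 = \left(- \frac{1}{3}\right) \left(-39\right) - 1603 = 13 - 1603 = -1590$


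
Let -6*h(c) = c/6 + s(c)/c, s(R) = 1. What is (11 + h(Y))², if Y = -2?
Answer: 160801/1296 ≈ 124.07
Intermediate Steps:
h(c) = -1/(6*c) - c/36 (h(c) = -(c/6 + 1/c)/6 = -(1/c + c/6)/6 = -1/(6*c) - c/36)
(11 + h(Y))² = (11 + (1/36)*(-6 - 1*(-2)²)/(-2))² = (11 + (1/36)*(-½)*(-6 - 1*4))² = (11 + (1/36)*(-½)*(-6 - 4))² = (11 + (1/36)*(-½)*(-10))² = (11 + 5/36)² = (401/36)² = 160801/1296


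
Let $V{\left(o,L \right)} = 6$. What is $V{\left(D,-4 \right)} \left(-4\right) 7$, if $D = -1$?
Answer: $-168$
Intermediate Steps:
$V{\left(D,-4 \right)} \left(-4\right) 7 = 6 \left(-4\right) 7 = \left(-24\right) 7 = -168$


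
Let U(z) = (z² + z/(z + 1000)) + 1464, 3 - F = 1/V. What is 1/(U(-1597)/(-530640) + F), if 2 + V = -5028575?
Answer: -796506683635080/1440922333621673 ≈ -0.55278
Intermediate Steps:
V = -5028577 (V = -2 - 5028575 = -5028577)
F = 15085732/5028577 (F = 3 - 1/(-5028577) = 3 - 1*(-1/5028577) = 3 + 1/5028577 = 15085732/5028577 ≈ 3.0000)
U(z) = 1464 + z² + z/(1000 + z) (U(z) = (z² + z/(1000 + z)) + 1464 = 1464 + z² + z/(1000 + z))
1/(U(-1597)/(-530640) + F) = 1/(((1464000 + (-1597)³ + 1000*(-1597)² + 1465*(-1597))/(1000 - 1597))/(-530640) + 15085732/5028577) = 1/(((1464000 - 4073003173 + 1000*2550409 - 2339605)/(-597))*(-1/530640) + 15085732/5028577) = 1/(-(1464000 - 4073003173 + 2550409000 - 2339605)/597*(-1/530640) + 15085732/5028577) = 1/(-1/597*(-1523469778)*(-1/530640) + 15085732/5028577) = 1/((1523469778/597)*(-1/530640) + 15085732/5028577) = 1/(-761734889/158396040 + 15085732/5028577) = 1/(-1440922333621673/796506683635080) = -796506683635080/1440922333621673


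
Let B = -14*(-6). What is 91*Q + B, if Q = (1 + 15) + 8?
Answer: 2268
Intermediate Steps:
B = 84
Q = 24 (Q = 16 + 8 = 24)
91*Q + B = 91*24 + 84 = 2184 + 84 = 2268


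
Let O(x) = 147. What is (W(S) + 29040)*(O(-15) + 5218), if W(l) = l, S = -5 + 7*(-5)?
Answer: 155585000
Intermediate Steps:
S = -40 (S = -5 - 35 = -40)
(W(S) + 29040)*(O(-15) + 5218) = (-40 + 29040)*(147 + 5218) = 29000*5365 = 155585000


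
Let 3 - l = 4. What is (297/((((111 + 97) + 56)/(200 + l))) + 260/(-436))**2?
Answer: 37907700601/760384 ≈ 49853.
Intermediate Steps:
l = -1 (l = 3 - 1*4 = 3 - 4 = -1)
(297/((((111 + 97) + 56)/(200 + l))) + 260/(-436))**2 = (297/((((111 + 97) + 56)/(200 - 1))) + 260/(-436))**2 = (297/(((208 + 56)/199)) + 260*(-1/436))**2 = (297/((264*(1/199))) - 65/109)**2 = (297/(264/199) - 65/109)**2 = (297*(199/264) - 65/109)**2 = (1791/8 - 65/109)**2 = (194699/872)**2 = 37907700601/760384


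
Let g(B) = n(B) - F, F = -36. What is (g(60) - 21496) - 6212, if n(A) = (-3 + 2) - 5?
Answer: -27678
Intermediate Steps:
n(A) = -6 (n(A) = -1 - 5 = -6)
g(B) = 30 (g(B) = -6 - 1*(-36) = -6 + 36 = 30)
(g(60) - 21496) - 6212 = (30 - 21496) - 6212 = -21466 - 6212 = -27678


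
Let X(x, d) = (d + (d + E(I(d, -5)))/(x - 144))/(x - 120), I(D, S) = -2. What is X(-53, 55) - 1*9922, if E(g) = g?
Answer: -338162464/34081 ≈ -9922.3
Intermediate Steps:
X(x, d) = (d + (-2 + d)/(-144 + x))/(-120 + x) (X(x, d) = (d + (d - 2)/(x - 144))/(x - 120) = (d + (-2 + d)/(-144 + x))/(-120 + x))
X(-53, 55) - 1*9922 = (-2 - 143*55 + 55*(-53))/(17280 + (-53)**2 - 264*(-53)) - 1*9922 = (-2 - 7865 - 2915)/(17280 + 2809 + 13992) - 9922 = -10782/34081 - 9922 = -338162464/34081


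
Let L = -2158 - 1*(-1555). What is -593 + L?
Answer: -1196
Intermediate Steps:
L = -603 (L = -2158 + 1555 = -603)
-593 + L = -593 - 603 = -1196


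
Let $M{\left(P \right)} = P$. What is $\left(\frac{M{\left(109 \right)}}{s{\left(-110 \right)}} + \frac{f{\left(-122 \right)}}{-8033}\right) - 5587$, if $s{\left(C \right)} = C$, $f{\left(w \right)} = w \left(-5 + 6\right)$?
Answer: $- \frac{4937702987}{883630} \approx -5588.0$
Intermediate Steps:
$f{\left(w \right)} = w$ ($f{\left(w \right)} = w 1 = w$)
$\left(\frac{M{\left(109 \right)}}{s{\left(-110 \right)}} + \frac{f{\left(-122 \right)}}{-8033}\right) - 5587 = \left(\frac{109}{-110} - \frac{122}{-8033}\right) - 5587 = \left(109 \left(- \frac{1}{110}\right) - - \frac{122}{8033}\right) - 5587 = \left(- \frac{109}{110} + \frac{122}{8033}\right) - 5587 = - \frac{862177}{883630} - 5587 = - \frac{4937702987}{883630}$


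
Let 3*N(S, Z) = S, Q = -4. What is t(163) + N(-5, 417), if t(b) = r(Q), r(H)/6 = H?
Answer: -77/3 ≈ -25.667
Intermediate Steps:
N(S, Z) = S/3
r(H) = 6*H
t(b) = -24 (t(b) = 6*(-4) = -24)
t(163) + N(-5, 417) = -24 + (1/3)*(-5) = -24 - 5/3 = -77/3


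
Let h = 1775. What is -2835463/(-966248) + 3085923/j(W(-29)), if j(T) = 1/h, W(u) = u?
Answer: 5292636298090063/966248 ≈ 5.4775e+9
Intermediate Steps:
j(T) = 1/1775
-2835463/(-966248) + 3085923/j(W(-29)) = -2835463/(-966248) + 3085923/(1/1775) = -2835463*(-1/966248) + 3085923*1775 = 2835463/966248 + 5477513325 = 5292636298090063/966248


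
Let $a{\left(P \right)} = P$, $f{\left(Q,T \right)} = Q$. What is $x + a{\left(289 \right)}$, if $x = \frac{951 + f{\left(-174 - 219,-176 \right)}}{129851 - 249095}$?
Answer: $\frac{5743493}{19874} \approx 289.0$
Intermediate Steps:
$x = - \frac{93}{19874}$ ($x = \frac{951 - 393}{129851 - 249095} = \frac{951 - 393}{-119244} = 558 \left(- \frac{1}{119244}\right) = - \frac{93}{19874} \approx -0.0046795$)
$x + a{\left(289 \right)} = - \frac{93}{19874} + 289 = \frac{5743493}{19874}$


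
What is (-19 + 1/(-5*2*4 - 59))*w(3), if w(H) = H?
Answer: -1882/33 ≈ -57.030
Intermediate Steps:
(-19 + 1/(-5*2*4 - 59))*w(3) = (-19 + 1/(-5*2*4 - 59))*3 = (-19 + 1/(-10*4 - 59))*3 = (-19 + 1/(-40 - 59))*3 = (-19 + 1/(-99))*3 = (-19 - 1/99)*3 = -1882/99*3 = -1882/33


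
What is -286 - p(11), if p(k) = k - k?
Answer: -286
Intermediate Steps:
p(k) = 0
-286 - p(11) = -286 - 1*0 = -286 + 0 = -286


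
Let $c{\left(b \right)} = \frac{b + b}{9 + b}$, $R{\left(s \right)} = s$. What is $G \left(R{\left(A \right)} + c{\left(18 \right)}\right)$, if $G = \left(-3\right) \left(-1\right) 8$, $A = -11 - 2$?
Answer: $-280$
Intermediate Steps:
$A = -13$
$c{\left(b \right)} = \frac{2 b}{9 + b}$
$G = 24$ ($G = 3 \cdot 8 = 24$)
$G \left(R{\left(A \right)} + c{\left(18 \right)}\right) = 24 \left(-13 + 2 \cdot 18 \frac{1}{9 + 18}\right) = 24 \left(-13 + 2 \cdot 18 \cdot \frac{1}{27}\right) = 24 \left(-13 + \frac{4}{3}\right) = 24 \left(- \frac{35}{3}\right) = -280$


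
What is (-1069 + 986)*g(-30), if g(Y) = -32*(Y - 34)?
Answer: -169984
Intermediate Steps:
g(Y) = 1088 - 32*Y (g(Y) = -32*(-34 + Y) = 1088 - 32*Y)
(-1069 + 986)*g(-30) = (-1069 + 986)*(1088 - 32*(-30)) = -83*(1088 + 960) = -83*2048 = -169984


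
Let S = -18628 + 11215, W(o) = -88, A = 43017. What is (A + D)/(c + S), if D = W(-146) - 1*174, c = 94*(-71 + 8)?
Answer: -8551/2667 ≈ -3.2062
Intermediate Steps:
c = -5922 (c = 94*(-63) = -5922)
D = -262 (D = -88 - 1*174 = -88 - 174 = -262)
S = -7413
(A + D)/(c + S) = (43017 - 262)/(-5922 - 7413) = 42755/(-13335) = 42755*(-1/13335) = -8551/2667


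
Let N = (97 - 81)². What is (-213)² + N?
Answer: 45625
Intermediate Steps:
N = 256 (N = 16² = 256)
(-213)² + N = (-213)² + 256 = 45369 + 256 = 45625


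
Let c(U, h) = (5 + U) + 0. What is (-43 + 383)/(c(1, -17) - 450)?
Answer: -85/111 ≈ -0.76577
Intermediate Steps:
c(U, h) = 5 + U
(-43 + 383)/(c(1, -17) - 450) = (-43 + 383)/((5 + 1) - 450) = 340/(6 - 450) = 340/(-444) = 340*(-1/444) = -85/111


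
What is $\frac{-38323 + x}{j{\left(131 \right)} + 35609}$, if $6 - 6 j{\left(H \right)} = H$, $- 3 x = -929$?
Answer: $- \frac{228080}{213529} \approx -1.0681$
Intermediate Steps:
$x = \frac{929}{3}$ ($x = \left(- \frac{1}{3}\right) \left(-929\right) = \frac{929}{3} \approx 309.67$)
$j{\left(H \right)} = 1 - \frac{H}{6}$
$\frac{-38323 + x}{j{\left(131 \right)} + 35609} = \frac{-38323 + \frac{929}{3}}{\left(1 - \frac{131}{6}\right) + 35609} = - \frac{114040}{3 \left(\left(1 - \frac{131}{6}\right) + 35609\right)} = - \frac{114040}{3 \left(- \frac{125}{6} + 35609\right)} = - \frac{114040}{3 \cdot \frac{213529}{6}} = \left(- \frac{114040}{3}\right) \frac{6}{213529} = - \frac{228080}{213529}$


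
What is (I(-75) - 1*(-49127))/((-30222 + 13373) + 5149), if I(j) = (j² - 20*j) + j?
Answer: -56177/11700 ≈ -4.8015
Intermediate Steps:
I(j) = j² - 19*j
(I(-75) - 1*(-49127))/((-30222 + 13373) + 5149) = (-75*(-19 - 75) - 1*(-49127))/((-30222 + 13373) + 5149) = (-75*(-94) + 49127)/(-16849 + 5149) = (7050 + 49127)/(-11700) = 56177*(-1/11700) = -56177/11700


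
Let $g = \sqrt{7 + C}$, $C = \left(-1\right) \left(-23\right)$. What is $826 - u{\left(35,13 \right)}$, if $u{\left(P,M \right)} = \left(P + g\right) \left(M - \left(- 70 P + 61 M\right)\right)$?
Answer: $-57624 - 1670 \sqrt{30} \approx -66771.0$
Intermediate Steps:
$C = 23$
$g = \sqrt{30}$ ($g = \sqrt{7 + 23} = \sqrt{30} \approx 5.4772$)
$u{\left(P,M \right)} = \left(P + \sqrt{30}\right) \left(- 60 M + 70 P\right)$ ($u{\left(P,M \right)} = \left(P + \sqrt{30}\right) \left(M - \left(- 70 P + 61 M\right)\right) = \left(P + \sqrt{30}\right) \left(- 60 M + 70 P\right)$)
$826 - u{\left(35,13 \right)} = 826 - \left(70 \cdot 35^{2} - 780 \cdot 35 - 780 \sqrt{30} + 70 \cdot 35 \sqrt{30}\right) = 826 - \left(70 \cdot 1225 - 27300 - 780 \sqrt{30} + 2450 \sqrt{30}\right) = 826 - \left(85750 - 27300 - 780 \sqrt{30} + 2450 \sqrt{30}\right) = 826 - \left(58450 + 1670 \sqrt{30}\right) = -57624 - 1670 \sqrt{30}$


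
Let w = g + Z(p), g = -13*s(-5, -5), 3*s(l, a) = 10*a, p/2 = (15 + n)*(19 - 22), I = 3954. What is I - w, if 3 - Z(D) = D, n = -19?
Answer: 11275/3 ≈ 3758.3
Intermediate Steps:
p = 24 (p = 2*((15 - 19)*(19 - 22)) = 2*(-4*(-3)) = 2*12 = 24)
Z(D) = 3 - D
s(l, a) = 10*a/3 (s(l, a) = (10*a)/3 = 10*a/3)
g = 650/3 (g = -130*(-5)/3 = -13*(-50/3) = 650/3 ≈ 216.67)
w = 587/3 (w = 650/3 + (3 - 1*24) = 650/3 + (3 - 24) = 650/3 - 21 = 587/3 ≈ 195.67)
I - w = 3954 - 1*587/3 = 3954 - 587/3 = 11275/3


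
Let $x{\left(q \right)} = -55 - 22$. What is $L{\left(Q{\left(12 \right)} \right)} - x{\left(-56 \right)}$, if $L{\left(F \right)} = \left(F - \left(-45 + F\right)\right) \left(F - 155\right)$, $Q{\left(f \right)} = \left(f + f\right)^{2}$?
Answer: $19022$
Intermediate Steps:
$x{\left(q \right)} = -77$
$Q{\left(f \right)} = 4 f^{2}$ ($Q{\left(f \right)} = \left(2 f\right)^{2} = 4 f^{2}$)
$L{\left(F \right)} = -6975 + 45 F$ ($L{\left(F \right)} = 45 \left(-155 + F\right) = -6975 + 45 F$)
$L{\left(Q{\left(12 \right)} \right)} - x{\left(-56 \right)} = \left(-6975 + 45 \cdot 4 \cdot 12^{2}\right) - -77 = \left(-6975 + 45 \cdot 4 \cdot 144\right) + 77 = \left(-6975 + 45 \cdot 576\right) + 77 = \left(-6975 + 25920\right) + 77 = 18945 + 77 = 19022$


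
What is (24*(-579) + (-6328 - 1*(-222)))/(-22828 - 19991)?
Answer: 20002/42819 ≈ 0.46713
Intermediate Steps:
(24*(-579) + (-6328 - 1*(-222)))/(-22828 - 19991) = (-13896 + (-6328 + 222))/(-42819) = (-13896 - 6106)*(-1/42819) = -20002*(-1/42819) = 20002/42819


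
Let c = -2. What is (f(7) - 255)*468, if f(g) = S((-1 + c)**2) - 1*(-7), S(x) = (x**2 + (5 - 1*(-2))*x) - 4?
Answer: -50544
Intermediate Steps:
S(x) = -4 + x**2 + 7*x (S(x) = (x**2 + (5 + 2)*x) - 4 = (x**2 + 7*x) - 4 = -4 + x**2 + 7*x)
f(g) = 147 (f(g) = (-4 + ((-1 - 2)**2)**2 + 7*(-1 - 2)**2) - 1*(-7) = (-4 + ((-3)**2)**2 + 7*(-3)**2) + 7 = (-4 + 9**2 + 7*9) + 7 = (-4 + 81 + 63) + 7 = 140 + 7 = 147)
(f(7) - 255)*468 = (147 - 255)*468 = -108*468 = -50544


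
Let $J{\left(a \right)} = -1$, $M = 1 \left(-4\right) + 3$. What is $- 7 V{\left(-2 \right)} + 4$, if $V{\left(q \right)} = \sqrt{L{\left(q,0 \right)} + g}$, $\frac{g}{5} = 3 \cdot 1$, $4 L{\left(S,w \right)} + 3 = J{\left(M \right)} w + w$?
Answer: $4 - \frac{7 \sqrt{57}}{2} \approx -22.424$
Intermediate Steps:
$M = -1$ ($M = -4 + 3 = -1$)
$L{\left(S,w \right)} = - \frac{3}{4}$ ($L{\left(S,w \right)} = - \frac{3}{4} + \frac{- w + w}{4} = - \frac{3}{4} + \frac{1}{4} \cdot 0 = - \frac{3}{4} + 0 = - \frac{3}{4}$)
$g = 15$ ($g = 5 \cdot 3 \cdot 1 = 5 \cdot 3 = 15$)
$V{\left(q \right)} = \frac{\sqrt{57}}{2}$ ($V{\left(q \right)} = \sqrt{- \frac{3}{4} + 15} = \sqrt{\frac{57}{4}} = \frac{\sqrt{57}}{2}$)
$- 7 V{\left(-2 \right)} + 4 = - 7 \frac{\sqrt{57}}{2} + 4 = - \frac{7 \sqrt{57}}{2} + 4 = 4 - \frac{7 \sqrt{57}}{2}$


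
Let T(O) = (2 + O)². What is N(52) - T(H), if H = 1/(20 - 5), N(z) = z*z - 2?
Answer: 606989/225 ≈ 2697.7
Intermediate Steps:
N(z) = -2 + z² (N(z) = z² - 2 = -2 + z²)
H = 1/15 ≈ 0.066667
N(52) - T(H) = (-2 + 52²) - (2 + 1/15)² = (-2 + 2704) - (31/15)² = 2702 - 1*961/225 = 2702 - 961/225 = 606989/225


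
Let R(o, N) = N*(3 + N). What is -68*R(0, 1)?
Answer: -272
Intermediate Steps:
-68*R(0, 1) = -68*(3 + 1) = -68*4 = -272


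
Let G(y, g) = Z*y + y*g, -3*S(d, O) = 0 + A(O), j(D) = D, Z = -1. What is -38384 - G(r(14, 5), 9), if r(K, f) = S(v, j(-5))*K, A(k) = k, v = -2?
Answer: -115712/3 ≈ -38571.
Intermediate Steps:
S(d, O) = -O/3 (S(d, O) = -(0 + O)/3 = -O/3)
r(K, f) = 5*K/3 (r(K, f) = (-⅓*(-5))*K = 5*K/3)
G(y, g) = -y + g*y (G(y, g) = -y + y*g = -y + g*y)
-38384 - G(r(14, 5), 9) = -38384 - (5/3)*14*(-1 + 9) = -38384 - 70*8/3 = -38384 - 1*560/3 = -38384 - 560/3 = -115712/3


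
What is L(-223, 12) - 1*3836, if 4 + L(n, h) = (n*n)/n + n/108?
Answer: -439027/108 ≈ -4065.1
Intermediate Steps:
L(n, h) = -4 + 109*n/108 (L(n, h) = -4 + ((n*n)/n + n/108) = -4 + (n²/n + n*(1/108)) = -4 + (n + n/108) = -4 + 109*n/108)
L(-223, 12) - 1*3836 = (-4 + (109/108)*(-223)) - 1*3836 = (-4 - 24307/108) - 3836 = -24739/108 - 3836 = -439027/108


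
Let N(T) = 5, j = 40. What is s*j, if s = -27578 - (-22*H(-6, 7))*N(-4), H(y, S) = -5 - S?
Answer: -1155920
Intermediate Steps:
s = -28898 (s = -27578 - (-22*(-5 - 1*7))*5 = -27578 - (-22*(-5 - 7))*5 = -27578 - (-22*(-12))*5 = -27578 - 264*5 = -27578 - 1*1320 = -27578 - 1320 = -28898)
s*j = -28898*40 = -1155920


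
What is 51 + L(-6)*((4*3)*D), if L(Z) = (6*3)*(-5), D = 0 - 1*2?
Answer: 2211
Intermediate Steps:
D = -2 (D = 0 - 2 = -2)
L(Z) = -90 (L(Z) = 18*(-5) = -90)
51 + L(-6)*((4*3)*D) = 51 - 90*4*3*(-2) = 51 - 1080*(-2) = 51 - 90*(-24) = 51 + 2160 = 2211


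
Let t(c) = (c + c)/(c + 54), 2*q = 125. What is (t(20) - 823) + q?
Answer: -56237/74 ≈ -759.96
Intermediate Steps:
q = 125/2 (q = (½)*125 = 125/2 ≈ 62.500)
t(c) = 2*c/(54 + c) (t(c) = (2*c)/(54 + c) = 2*c/(54 + c))
(t(20) - 823) + q = (2*20/(54 + 20) - 823) + 125/2 = (2*20/74 - 823) + 125/2 = (2*20*(1/74) - 823) + 125/2 = (20/37 - 823) + 125/2 = -30431/37 + 125/2 = -56237/74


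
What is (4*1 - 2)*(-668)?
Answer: -1336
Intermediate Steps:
(4*1 - 2)*(-668) = (4 - 2)*(-668) = 2*(-668) = -1336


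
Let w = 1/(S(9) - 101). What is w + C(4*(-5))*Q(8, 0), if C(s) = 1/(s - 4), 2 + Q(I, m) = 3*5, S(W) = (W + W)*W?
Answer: -769/1464 ≈ -0.52527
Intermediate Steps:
S(W) = 2*W² (S(W) = (2*W)*W = 2*W²)
Q(I, m) = 13 (Q(I, m) = -2 + 3*5 = -2 + 15 = 13)
w = 1/61 (w = 1/(2*9² - 101) = 1/(2*81 - 101) = 1/(162 - 101) = 1/61 ≈ 0.016393)
C(s) = 1/(-4 + s)
w + C(4*(-5))*Q(8, 0) = 1/61 + 13/(-4 + 4*(-5)) = 1/61 + 13/(-4 - 20) = 1/61 + 13/(-24) = 1/61 - 1/24*13 = 1/61 - 13/24 = -769/1464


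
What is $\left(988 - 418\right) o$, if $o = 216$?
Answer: $123120$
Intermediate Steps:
$\left(988 - 418\right) o = \left(988 - 418\right) 216 = 570 \cdot 216 = 123120$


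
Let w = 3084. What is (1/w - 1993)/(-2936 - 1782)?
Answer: 6146411/14550312 ≈ 0.42242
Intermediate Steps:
(1/w - 1993)/(-2936 - 1782) = (1/3084 - 1993)/(-2936 - 1782) = (1/3084 - 1993)/(-4718) = -6146411/3084*(-1/4718) = 6146411/14550312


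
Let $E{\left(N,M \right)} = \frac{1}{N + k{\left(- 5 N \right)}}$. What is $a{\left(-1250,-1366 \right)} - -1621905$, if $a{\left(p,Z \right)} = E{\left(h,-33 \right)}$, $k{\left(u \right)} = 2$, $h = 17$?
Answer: $\frac{30816196}{19} \approx 1.6219 \cdot 10^{6}$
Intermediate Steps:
$E{\left(N,M \right)} = \frac{1}{2 + N}$ ($E{\left(N,M \right)} = \frac{1}{N + 2} = \frac{1}{2 + N}$)
$a{\left(p,Z \right)} = \frac{1}{19}$ ($a{\left(p,Z \right)} = \frac{1}{2 + 17} = \frac{1}{19}$)
$a{\left(-1250,-1366 \right)} - -1621905 = \frac{1}{19} - -1621905 = \frac{1}{19} + 1621905 = \frac{30816196}{19}$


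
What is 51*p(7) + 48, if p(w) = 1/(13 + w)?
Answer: 1011/20 ≈ 50.550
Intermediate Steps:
51*p(7) + 48 = 51/(13 + 7) + 48 = 51/20 + 48 = 1011/20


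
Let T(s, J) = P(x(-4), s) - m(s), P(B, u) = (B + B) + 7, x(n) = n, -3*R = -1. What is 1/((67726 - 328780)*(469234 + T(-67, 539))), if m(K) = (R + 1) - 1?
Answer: -1/122495064564 ≈ -8.1636e-12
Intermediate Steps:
R = ⅓ (R = -⅓*(-1) = ⅓ ≈ 0.33333)
m(K) = ⅓ (m(K) = (⅓ + 1) - 1 = 4/3 - 1 = ⅓)
P(B, u) = 7 + 2*B (P(B, u) = 2*B + 7 = 7 + 2*B)
T(s, J) = -4/3 (T(s, J) = (7 + 2*(-4)) - 1*⅓ = (7 - 8) - ⅓ = -1 - ⅓ = -4/3)
1/((67726 - 328780)*(469234 + T(-67, 539))) = 1/((67726 - 328780)*(469234 - 4/3)) = 1/(-261054*1407698/3) = 1/(-122495064564) = -1/122495064564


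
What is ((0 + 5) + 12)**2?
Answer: 289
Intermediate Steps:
((0 + 5) + 12)**2 = (5 + 12)**2 = 17**2 = 289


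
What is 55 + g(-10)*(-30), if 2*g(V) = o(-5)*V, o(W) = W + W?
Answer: -1445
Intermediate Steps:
o(W) = 2*W
g(V) = -5*V (g(V) = ((2*(-5))*V)/2 = (-10*V)/2 = -5*V)
55 + g(-10)*(-30) = 55 - 5*(-10)*(-30) = 55 + 50*(-30) = 55 - 1500 = -1445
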